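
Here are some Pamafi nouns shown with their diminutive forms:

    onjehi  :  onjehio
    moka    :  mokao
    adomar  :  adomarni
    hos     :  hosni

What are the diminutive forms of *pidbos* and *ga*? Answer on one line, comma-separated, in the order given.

Looking at the final sound of each stem: -ni when the stem ends in a consonant (*adomar*, *hos*); -o when the stem ends in a vowel (*onjehi*, *moka*).
Since the final sound of *pidbos* is /s/ (a consonant), it takes -ni, giving *pidbosni*.
*ga*: final sound = /a/, a vowel → -o → *gao*.

pidbosni, gao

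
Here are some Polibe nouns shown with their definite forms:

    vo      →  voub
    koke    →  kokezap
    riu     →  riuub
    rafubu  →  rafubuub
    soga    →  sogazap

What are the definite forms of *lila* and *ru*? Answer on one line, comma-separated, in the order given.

The pattern is rounding harmony: -ub when the last vowel of the stem is a rounded vowel (*vo*, *riu*, *rafubu*); -zap when the last vowel of the stem is an unrounded vowel (*koke*, *soga*).
*lila* — last vowel /a/ (an unrounded vowel) → -zap → *lilazap*.
*ru*: last vowel = /u/, a rounded vowel → -ub → *ruub*.

lilazap, ruub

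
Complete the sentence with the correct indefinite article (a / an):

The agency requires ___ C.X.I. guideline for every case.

The indefinite article is chosen by the initial *sound* of the following word, not its spelling.
The initialism *C.X.I.* is read letter by letter; the first letter, C, is pronounced /siː/, which begins with a consonant sound.
So the article is *a*: The agency requires a C.X.I. guideline for every case.

a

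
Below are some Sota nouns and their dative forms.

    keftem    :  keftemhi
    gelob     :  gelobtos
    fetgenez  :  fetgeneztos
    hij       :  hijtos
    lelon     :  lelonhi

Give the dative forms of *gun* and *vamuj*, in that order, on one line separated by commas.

Looking at the final consonant of each stem: -hi when the stem ends in a nasal (*keftem*, *lelon*); -tos when the stem ends in a non-nasal consonant (*gelob*, *fetgenez*, *hij*).
*gun* — final consonant /n/ (a nasal) → -hi → *gunhi*.
*vamuj* — final consonant /j/ (non-nasal) → -tos → *vamujtos*.

gunhi, vamujtos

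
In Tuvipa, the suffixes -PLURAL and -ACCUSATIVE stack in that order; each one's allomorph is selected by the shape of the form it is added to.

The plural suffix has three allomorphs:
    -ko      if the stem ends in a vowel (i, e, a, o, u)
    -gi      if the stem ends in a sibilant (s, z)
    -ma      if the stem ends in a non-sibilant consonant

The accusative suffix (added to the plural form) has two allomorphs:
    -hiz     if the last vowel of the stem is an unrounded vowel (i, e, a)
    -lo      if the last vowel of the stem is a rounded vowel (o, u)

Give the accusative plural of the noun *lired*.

liredmahiz

*lired* — final sound /d/ (a non-sibilant consonant) → -ma → *liredma*.
The plural form *liredma*: last vowel = /a/, an unrounded vowel → -hiz → *liredmahiz*.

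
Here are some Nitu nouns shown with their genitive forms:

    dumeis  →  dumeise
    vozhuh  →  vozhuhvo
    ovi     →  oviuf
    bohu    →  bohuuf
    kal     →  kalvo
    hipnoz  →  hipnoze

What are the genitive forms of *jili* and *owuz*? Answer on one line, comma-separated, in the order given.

The alternation tracks the final sound of the stem — -e when the stem ends in a sibilant (*dumeis*, *hipnoz*); -vo when the stem ends in a non-sibilant consonant (*vozhuh*, *kal*); -uf when the stem ends in a vowel (*ovi*, *bohu*).
The final sound of *jili* is /i/, which is a vowel, so the suffix is -uf, giving *jiliuf*.
*owuz*: final sound = /z/, a sibilant → -e → *owuze*.

jiliuf, owuze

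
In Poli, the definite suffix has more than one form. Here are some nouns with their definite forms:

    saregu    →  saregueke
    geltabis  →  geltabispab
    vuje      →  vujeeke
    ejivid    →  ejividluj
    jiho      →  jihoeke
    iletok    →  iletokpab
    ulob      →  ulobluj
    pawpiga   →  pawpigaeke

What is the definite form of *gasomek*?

gasomekpab

Looking at the final sound of each stem: -pab when the stem ends in a voiceless consonant (*geltabis*, *iletok*); -luj when the stem ends in a voiced consonant (*ejivid*, *ulob*); -eke when the stem ends in a vowel (*saregu*, *vuje*, *jiho*, *pawpiga*).
*gasomek* — final sound /k/ (a voiceless consonant) → -pab → *gasomekpab*.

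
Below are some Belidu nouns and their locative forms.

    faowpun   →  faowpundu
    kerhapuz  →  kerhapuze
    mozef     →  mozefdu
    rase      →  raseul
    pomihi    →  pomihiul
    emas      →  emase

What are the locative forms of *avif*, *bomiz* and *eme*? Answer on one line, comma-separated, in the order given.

Looking at the final sound of each stem: -e when the stem ends in a sibilant (*kerhapuz*, *emas*); -du when the stem ends in a non-sibilant consonant (*faowpun*, *mozef*); -ul when the stem ends in a vowel (*rase*, *pomihi*).
Since the final sound of *avif* is /f/ (a non-sibilant consonant), it takes -du, giving *avifdu*.
The final sound of *bomiz* is /z/, which is a sibilant, so the suffix is -e, giving *bomize*.
The final sound of *eme* is /e/, which is a vowel, so the suffix is -ul, giving *emeul*.

avifdu, bomize, emeul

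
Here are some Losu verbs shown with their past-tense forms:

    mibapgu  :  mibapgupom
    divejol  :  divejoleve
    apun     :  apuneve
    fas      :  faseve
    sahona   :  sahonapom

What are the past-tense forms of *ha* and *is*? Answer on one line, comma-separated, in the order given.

The suffix is conditioned by the final sound: -eve when the stem ends in a consonant (*divejol*, *apun*, *fas*); -pom when the stem ends in a vowel (*mibapgu*, *sahona*).
The final sound of *ha* is /a/, which is a vowel, so the suffix is -pom, giving *hapom*.
*is*: final sound = /s/, a consonant → -eve → *iseve*.

hapom, iseve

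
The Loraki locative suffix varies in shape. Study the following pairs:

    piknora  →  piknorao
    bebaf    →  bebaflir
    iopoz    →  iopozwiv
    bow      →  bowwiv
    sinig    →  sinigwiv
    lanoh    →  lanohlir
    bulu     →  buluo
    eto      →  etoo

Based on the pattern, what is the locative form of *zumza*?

zumzao

The suffix is conditioned by the final sound: -lir when the stem ends in a voiceless consonant (*bebaf*, *lanoh*); -wiv when the stem ends in a voiced consonant (*iopoz*, *bow*, *sinig*); -o when the stem ends in a vowel (*piknora*, *bulu*, *eto*).
*zumza*: final sound = /a/, a vowel → -o → *zumzao*.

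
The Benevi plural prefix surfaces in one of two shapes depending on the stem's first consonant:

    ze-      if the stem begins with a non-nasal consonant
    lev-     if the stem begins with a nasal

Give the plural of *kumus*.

*kumus*: first consonant = /k/, non-nasal → ze- → *zekumus*.

zekumus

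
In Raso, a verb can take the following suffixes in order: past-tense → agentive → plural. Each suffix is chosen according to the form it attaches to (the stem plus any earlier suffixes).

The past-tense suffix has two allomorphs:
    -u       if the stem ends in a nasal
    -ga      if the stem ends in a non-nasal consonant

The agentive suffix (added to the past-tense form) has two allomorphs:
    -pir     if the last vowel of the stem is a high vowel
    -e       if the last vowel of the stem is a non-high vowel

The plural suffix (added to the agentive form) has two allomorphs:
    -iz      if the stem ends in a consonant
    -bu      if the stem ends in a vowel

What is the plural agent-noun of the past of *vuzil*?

vuzilgaebu

*vuzil*: final consonant = /l/, non-nasal → -ga → *vuzilga*.
Since the last vowel of the past-tense form *vuzilga* is /a/ (a non-high vowel), it takes -e, giving *vuzilgae*.
The final sound of the agentive form *vuzilgae* is /e/, which is a vowel, so the plural suffix is -bu, giving *vuzilgaebu*.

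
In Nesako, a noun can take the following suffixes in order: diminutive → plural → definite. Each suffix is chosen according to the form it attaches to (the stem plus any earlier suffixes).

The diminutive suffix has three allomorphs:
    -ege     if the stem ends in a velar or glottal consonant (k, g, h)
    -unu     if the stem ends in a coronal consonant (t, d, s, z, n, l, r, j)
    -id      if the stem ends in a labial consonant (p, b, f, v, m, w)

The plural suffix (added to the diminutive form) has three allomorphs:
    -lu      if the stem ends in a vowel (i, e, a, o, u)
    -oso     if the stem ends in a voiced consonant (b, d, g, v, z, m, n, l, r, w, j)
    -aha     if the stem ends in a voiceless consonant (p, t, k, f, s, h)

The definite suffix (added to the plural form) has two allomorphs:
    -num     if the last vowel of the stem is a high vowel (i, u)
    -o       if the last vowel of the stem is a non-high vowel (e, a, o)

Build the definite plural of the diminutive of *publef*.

publefidosoo

*publef*: final consonant = /f/, labial → -id → *publefid*.
The final sound of the diminutive form *publefid* is /d/, which is a voiced consonant, so the plural suffix is -oso, giving *publefidoso*.
The plural form *publefidoso* — last vowel /o/ (a non-high vowel) → -o → *publefidosoo*.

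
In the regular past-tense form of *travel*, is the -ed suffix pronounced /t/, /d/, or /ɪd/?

/d/

The stem *travel* ends in a voiced sound other than /d/.
The -ed suffix is realized as /ɪd/ after /t, d/; as /t/ after other voiceless consonants; and as /d/ after other voiced sounds.
So -ed on *travel* is pronounced /d/.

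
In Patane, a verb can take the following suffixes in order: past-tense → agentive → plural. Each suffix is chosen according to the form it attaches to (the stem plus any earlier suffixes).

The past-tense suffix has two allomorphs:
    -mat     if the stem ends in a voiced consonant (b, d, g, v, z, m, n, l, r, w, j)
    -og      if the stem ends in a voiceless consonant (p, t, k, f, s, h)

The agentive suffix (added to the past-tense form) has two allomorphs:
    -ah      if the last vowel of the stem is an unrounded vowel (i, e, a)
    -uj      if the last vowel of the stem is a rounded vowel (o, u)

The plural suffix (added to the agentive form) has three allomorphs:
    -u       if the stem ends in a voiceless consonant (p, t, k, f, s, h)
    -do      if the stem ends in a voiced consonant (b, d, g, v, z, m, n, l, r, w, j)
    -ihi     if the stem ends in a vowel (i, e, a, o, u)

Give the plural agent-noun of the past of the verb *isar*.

isarmatahu

Since the final consonant of *isar* is /r/ (voiced), it takes -mat, giving *isarmat*.
The last vowel of the past-tense form *isarmat* is /a/, which is an unrounded vowel, so the agentive suffix is -ah, giving *isarmatah*.
The final sound of the agentive form *isarmatah* is /h/, which is a voiceless consonant, so the plural suffix is -u, giving *isarmatahu*.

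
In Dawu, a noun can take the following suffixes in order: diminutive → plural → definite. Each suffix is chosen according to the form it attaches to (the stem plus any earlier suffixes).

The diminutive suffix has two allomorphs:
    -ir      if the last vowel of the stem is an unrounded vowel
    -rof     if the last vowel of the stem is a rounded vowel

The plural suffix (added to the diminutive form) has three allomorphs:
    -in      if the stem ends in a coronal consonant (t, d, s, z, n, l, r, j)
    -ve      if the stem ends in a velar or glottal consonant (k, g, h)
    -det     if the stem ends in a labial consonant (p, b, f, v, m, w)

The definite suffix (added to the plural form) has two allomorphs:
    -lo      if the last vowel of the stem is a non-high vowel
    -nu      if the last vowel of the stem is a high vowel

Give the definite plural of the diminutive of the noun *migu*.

*migu* — last vowel /u/ (a rounded vowel) → -rof → *migurof*.
Since the final consonant of the diminutive form *migurof* is /f/ (labial), it takes -det, giving *migurofdet*.
The last vowel of the plural form *migurofdet* is /e/, which is a non-high vowel, so the definite suffix is -lo, giving *migurofdetlo*.

migurofdetlo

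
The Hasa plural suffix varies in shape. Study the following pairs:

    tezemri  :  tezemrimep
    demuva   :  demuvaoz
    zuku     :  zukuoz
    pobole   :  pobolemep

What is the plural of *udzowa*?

The alternation tracks the last vowel of the stem — -mep when the last vowel of the stem is a front vowel (*tezemri*, *pobole*); -oz when the last vowel of the stem is a back vowel (*demuva*, *zuku*).
*udzowa*: last vowel = /a/, a back vowel → -oz → *udzowaoz*.

udzowaoz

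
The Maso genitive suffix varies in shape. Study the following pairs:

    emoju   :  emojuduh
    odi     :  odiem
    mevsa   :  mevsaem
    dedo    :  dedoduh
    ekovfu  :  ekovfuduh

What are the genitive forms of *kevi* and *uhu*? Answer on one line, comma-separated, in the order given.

keviem, uhuduh

The alternation tracks the last vowel of the stem — -duh when the last vowel of the stem is a rounded vowel (*emoju*, *dedo*, *ekovfu*); -em when the last vowel of the stem is an unrounded vowel (*odi*, *mevsa*).
Since the last vowel of *kevi* is /i/ (an unrounded vowel), it takes -em, giving *keviem*.
*uhu*: last vowel = /u/, a rounded vowel → -duh → *uhuduh*.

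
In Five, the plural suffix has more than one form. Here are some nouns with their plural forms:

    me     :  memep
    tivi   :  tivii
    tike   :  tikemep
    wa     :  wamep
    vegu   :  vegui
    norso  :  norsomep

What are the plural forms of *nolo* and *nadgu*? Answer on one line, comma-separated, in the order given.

nolomep, nadgui

The suffix is conditioned by the last vowel: -i when the last vowel of the stem is a high vowel (*tivi*, *vegu*); -mep when the last vowel of the stem is a non-high vowel (*me*, *tike*, *wa*, *norso*).
The last vowel of *nolo* is /o/, which is a non-high vowel, so the suffix is -mep, giving *nolomep*.
The last vowel of *nadgu* is /u/, which is a high vowel, so the suffix is -i, giving *nadgui*.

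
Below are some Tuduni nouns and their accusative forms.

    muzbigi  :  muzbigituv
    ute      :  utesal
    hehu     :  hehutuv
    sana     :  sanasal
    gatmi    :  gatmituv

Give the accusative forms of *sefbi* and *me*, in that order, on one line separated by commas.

sefbituv, mesal

Looking at the last vowel of each stem: -tuv when the last vowel of the stem is a high vowel (*muzbigi*, *hehu*, *gatmi*); -sal when the last vowel of the stem is a non-high vowel (*ute*, *sana*).
*sefbi* — last vowel /i/ (a high vowel) → -tuv → *sefbituv*.
*me* — last vowel /e/ (a non-high vowel) → -sal → *mesal*.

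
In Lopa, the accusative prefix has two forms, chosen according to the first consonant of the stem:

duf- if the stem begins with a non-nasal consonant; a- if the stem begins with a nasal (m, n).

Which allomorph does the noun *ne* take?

a-

*ne*: first consonant = /n/, a nasal → a-.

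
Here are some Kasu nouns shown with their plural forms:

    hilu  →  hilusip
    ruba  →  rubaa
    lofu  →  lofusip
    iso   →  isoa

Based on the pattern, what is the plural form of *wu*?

The alternation tracks the last vowel of the stem — -sip when the last vowel of the stem is a high vowel (*hilu*, *lofu*); -a when the last vowel of the stem is a non-high vowel (*ruba*, *iso*).
*wu* — last vowel /u/ (a high vowel) → -sip → *wusip*.

wusip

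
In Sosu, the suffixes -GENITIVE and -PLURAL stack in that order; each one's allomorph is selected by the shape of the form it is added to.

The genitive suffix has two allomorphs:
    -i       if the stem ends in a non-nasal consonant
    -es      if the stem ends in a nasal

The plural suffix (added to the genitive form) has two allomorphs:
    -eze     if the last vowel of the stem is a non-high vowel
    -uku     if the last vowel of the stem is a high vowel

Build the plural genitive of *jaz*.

*jaz*: final consonant = /z/, non-nasal → -i → *jazi*.
Since the last vowel of the genitive form *jazi* is /i/ (a high vowel), it takes -uku, giving *jaziuku*.

jaziuku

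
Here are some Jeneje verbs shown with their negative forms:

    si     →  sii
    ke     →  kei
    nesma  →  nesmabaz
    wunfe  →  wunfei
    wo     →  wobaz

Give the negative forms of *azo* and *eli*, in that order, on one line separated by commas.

azobaz, elii

The suffix is conditioned by the last vowel: -i when the last vowel of the stem is a front vowel (*si*, *ke*, *wunfe*); -baz when the last vowel of the stem is a back vowel (*nesma*, *wo*).
*azo* — last vowel /o/ (a back vowel) → -baz → *azobaz*.
*eli*: last vowel = /i/, a front vowel → -i → *elii*.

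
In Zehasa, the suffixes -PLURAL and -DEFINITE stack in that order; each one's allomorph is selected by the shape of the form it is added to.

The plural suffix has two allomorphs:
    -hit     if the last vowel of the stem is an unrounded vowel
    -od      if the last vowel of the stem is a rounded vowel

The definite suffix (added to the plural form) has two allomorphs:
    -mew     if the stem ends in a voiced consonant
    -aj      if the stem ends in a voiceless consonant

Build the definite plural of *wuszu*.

*wuszu* — last vowel /u/ (a rounded vowel) → -od → *wuszuod*.
The plural form *wuszuod*: final consonant = /d/, voiced → -mew → *wuszuodmew*.

wuszuodmew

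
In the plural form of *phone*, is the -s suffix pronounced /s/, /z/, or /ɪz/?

/z/

The stem *phone* ends in a voiced non-sibilant sound.
The plural suffix surfaces as /ɪz/ after sibilants, /s/ after other voiceless consonants, and /z/ after other voiced sounds.
So the plural -s on *phone* is pronounced /z/.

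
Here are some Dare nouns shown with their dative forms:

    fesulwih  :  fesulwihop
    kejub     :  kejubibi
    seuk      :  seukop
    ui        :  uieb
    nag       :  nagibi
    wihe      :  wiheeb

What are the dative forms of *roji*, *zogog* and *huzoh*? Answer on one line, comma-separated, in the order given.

rojieb, zogogibi, huzohop

The suffix is conditioned by the final sound: -op when the stem ends in a voiceless consonant (*fesulwih*, *seuk*); -ibi when the stem ends in a voiced consonant (*kejub*, *nag*); -eb when the stem ends in a vowel (*ui*, *wihe*).
Since the final sound of *roji* is /i/ (a vowel), it takes -eb, giving *rojieb*.
The final sound of *zogog* is /g/, which is a voiced consonant, so the suffix is -ibi, giving *zogogibi*.
The final sound of *huzoh* is /h/, which is a voiceless consonant, so the suffix is -op, giving *huzohop*.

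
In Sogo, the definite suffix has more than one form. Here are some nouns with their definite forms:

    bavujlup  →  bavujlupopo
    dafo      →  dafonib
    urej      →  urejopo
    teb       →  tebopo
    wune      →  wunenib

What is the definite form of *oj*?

ojopo

Looking at the final sound of each stem: -opo when the stem ends in a consonant (*bavujlup*, *urej*, *teb*); -nib when the stem ends in a vowel (*dafo*, *wune*).
*oj* — final sound /j/ (a consonant) → -opo → *ojopo*.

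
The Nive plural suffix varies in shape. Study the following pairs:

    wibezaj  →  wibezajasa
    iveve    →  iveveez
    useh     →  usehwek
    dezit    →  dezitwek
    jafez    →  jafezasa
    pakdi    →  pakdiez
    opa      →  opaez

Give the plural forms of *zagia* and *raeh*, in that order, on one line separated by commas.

The pattern is voicing of the final sound: -wek when the stem ends in a voiceless consonant (*useh*, *dezit*); -asa when the stem ends in a voiced consonant (*wibezaj*, *jafez*); -ez when the stem ends in a vowel (*iveve*, *pakdi*, *opa*).
Since the final sound of *zagia* is /a/ (a vowel), it takes -ez, giving *zagiaez*.
The final sound of *raeh* is /h/, which is a voiceless consonant, so the suffix is -wek, giving *raehwek*.

zagiaez, raehwek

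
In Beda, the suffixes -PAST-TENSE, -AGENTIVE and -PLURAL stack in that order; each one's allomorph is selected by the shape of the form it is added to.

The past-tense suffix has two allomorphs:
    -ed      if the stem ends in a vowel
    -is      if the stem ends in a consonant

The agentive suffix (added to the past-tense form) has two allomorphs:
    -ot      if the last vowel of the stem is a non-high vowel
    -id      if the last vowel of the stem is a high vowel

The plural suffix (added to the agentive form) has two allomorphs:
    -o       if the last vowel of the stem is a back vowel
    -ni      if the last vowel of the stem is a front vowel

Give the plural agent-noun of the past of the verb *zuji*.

zujiedoto

*zuji*: final sound = /i/, a vowel → -ed → *zujied*.
The past-tense form *zujied*: last vowel = /e/, a non-high vowel → -ot → *zujiedot*.
The last vowel of the agentive form *zujiedot* is /o/, which is a back vowel, so the plural suffix is -o, giving *zujiedoto*.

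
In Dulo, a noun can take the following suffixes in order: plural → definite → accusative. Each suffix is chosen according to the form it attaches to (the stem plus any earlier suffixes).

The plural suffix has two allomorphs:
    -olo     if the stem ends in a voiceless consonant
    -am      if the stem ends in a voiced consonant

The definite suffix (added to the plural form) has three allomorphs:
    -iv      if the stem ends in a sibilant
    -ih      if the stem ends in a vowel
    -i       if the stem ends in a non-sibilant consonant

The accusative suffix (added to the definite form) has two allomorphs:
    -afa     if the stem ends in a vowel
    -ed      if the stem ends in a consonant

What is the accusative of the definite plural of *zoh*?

Since the final consonant of *zoh* is /h/ (voiceless), it takes -olo, giving *zoholo*.
Since the final sound of the plural form *zoholo* is /o/ (a vowel), it takes -ih, giving *zoholoih*.
Since the final sound of the definite form *zoholoih* is /h/ (a consonant), it takes -ed, giving *zoholoihed*.

zoholoihed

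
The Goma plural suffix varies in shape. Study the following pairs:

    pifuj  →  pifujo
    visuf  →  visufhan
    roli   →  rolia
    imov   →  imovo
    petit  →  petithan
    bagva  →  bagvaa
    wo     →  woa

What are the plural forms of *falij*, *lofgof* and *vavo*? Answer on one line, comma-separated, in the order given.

Looking at the final sound of each stem: -han when the stem ends in a voiceless consonant (*visuf*, *petit*); -o when the stem ends in a voiced consonant (*pifuj*, *imov*); -a when the stem ends in a vowel (*roli*, *bagva*, *wo*).
*falij*: final sound = /j/, a voiced consonant → -o → *falijo*.
The final sound of *lofgof* is /f/, which is a voiceless consonant, so the suffix is -han, giving *lofgofhan*.
The final sound of *vavo* is /o/, which is a vowel, so the suffix is -a, giving *vavoa*.

falijo, lofgofhan, vavoa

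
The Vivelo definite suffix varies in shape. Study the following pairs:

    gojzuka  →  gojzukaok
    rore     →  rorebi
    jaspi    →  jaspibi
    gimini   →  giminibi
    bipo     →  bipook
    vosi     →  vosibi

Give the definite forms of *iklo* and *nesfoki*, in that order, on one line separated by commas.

iklook, nesfokibi

Looking at the last vowel of each stem: -bi when the last vowel of the stem is a front vowel (*rore*, *jaspi*, *gimini*, *vosi*); -ok when the last vowel of the stem is a back vowel (*gojzuka*, *bipo*).
*iklo* — last vowel /o/ (a back vowel) → -ok → *iklook*.
The last vowel of *nesfoki* is /i/, which is a front vowel, so the suffix is -bi, giving *nesfokibi*.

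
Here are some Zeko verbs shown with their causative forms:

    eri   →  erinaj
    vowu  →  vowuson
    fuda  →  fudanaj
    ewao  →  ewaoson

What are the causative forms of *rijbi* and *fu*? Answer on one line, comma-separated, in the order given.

rijbinaj, fuson

The suffix is conditioned by the last vowel: -son when the last vowel of the stem is a rounded vowel (*vowu*, *ewao*); -naj when the last vowel of the stem is an unrounded vowel (*eri*, *fuda*).
Since the last vowel of *rijbi* is /i/ (an unrounded vowel), it takes -naj, giving *rijbinaj*.
Since the last vowel of *fu* is /u/ (a rounded vowel), it takes -son, giving *fuson*.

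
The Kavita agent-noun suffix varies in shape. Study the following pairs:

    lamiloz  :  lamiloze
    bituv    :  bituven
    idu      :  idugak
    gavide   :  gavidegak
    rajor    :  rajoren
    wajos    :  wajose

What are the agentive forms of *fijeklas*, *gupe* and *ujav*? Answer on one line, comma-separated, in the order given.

The alternation tracks the final sound of the stem — -e when the stem ends in a sibilant (*lamiloz*, *wajos*); -en when the stem ends in a non-sibilant consonant (*bituv*, *rajor*); -gak when the stem ends in a vowel (*idu*, *gavide*).
*fijeklas*: final sound = /s/, a sibilant → -e → *fijeklase*.
*gupe*: final sound = /e/, a vowel → -gak → *gupegak*.
The final sound of *ujav* is /v/, which is a non-sibilant consonant, so the suffix is -en, giving *ujaven*.

fijeklase, gupegak, ujaven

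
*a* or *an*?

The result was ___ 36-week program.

The indefinite article is chosen by the initial *sound* of the following word, not its spelling.
The number *36* is spoken "thirty-…", beginning with /ˈθɜrti/ — a consonant sound.
So the article is *a*: The result was a 36-week program.

a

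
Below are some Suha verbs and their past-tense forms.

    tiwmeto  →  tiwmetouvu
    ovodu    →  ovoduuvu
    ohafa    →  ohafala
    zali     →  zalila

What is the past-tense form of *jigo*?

The alternation tracks the last vowel of the stem — -uvu when the last vowel of the stem is a rounded vowel (*tiwmeto*, *ovodu*); -la when the last vowel of the stem is an unrounded vowel (*ohafa*, *zali*).
Since the last vowel of *jigo* is /o/ (a rounded vowel), it takes -uvu, giving *jigouvu*.

jigouvu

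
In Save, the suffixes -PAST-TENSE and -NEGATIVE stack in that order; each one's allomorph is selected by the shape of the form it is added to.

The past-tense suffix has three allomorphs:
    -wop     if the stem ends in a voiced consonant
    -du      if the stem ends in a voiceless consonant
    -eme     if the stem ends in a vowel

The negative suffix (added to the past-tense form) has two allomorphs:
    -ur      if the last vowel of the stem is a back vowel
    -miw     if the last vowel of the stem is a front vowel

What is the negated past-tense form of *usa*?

The final sound of *usa* is /a/, which is a vowel, so the past-tense suffix is -eme, giving *usaeme*.
The last vowel of the past-tense form *usaeme* is /e/, which is a front vowel, so the negative suffix is -miw, giving *usaememiw*.

usaememiw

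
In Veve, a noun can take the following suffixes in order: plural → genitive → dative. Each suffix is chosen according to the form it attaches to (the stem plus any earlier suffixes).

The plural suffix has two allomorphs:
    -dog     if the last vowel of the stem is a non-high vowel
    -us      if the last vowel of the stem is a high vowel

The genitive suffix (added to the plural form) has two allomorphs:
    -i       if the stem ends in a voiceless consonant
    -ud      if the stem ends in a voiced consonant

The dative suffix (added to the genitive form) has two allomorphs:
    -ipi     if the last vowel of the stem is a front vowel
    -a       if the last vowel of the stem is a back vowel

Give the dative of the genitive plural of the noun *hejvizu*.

The last vowel of *hejvizu* is /u/, which is a high vowel, so the plural suffix is -us, giving *hejvizuus*.
The plural form *hejvizuus* — final consonant /s/ (voiceless) → -i → *hejvizuusi*.
Since the last vowel of the genitive form *hejvizuusi* is /i/ (a front vowel), it takes -ipi, giving *hejvizuusiipi*.

hejvizuusiipi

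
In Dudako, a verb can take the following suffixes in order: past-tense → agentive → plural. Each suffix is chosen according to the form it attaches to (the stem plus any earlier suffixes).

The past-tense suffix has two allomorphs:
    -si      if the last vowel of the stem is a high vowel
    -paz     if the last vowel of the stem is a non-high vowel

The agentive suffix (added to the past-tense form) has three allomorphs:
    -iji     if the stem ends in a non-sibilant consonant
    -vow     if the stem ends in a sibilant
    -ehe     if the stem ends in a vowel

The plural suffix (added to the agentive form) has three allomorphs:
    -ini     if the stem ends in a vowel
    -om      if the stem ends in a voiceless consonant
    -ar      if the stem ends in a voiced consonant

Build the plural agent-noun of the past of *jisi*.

*jisi*: last vowel = /i/, a high vowel → -si → *jisisi*.
The past-tense form *jisisi*: final sound = /i/, a vowel → -ehe → *jisisiehe*.
The final sound of the agentive form *jisisiehe* is /e/, which is a vowel, so the plural suffix is -ini, giving *jisisieheini*.

jisisieheini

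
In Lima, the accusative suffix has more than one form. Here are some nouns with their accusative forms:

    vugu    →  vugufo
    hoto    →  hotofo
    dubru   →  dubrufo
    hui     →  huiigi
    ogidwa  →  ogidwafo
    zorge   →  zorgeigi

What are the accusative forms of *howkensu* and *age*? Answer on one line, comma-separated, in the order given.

The pattern is front/back vowel harmony: -igi when the last vowel of the stem is a front vowel (*hui*, *zorge*); -fo when the last vowel of the stem is a back vowel (*vugu*, *hoto*, *dubru*, *ogidwa*).
The last vowel of *howkensu* is /u/, which is a back vowel, so the suffix is -fo, giving *howkensufo*.
The last vowel of *age* is /e/, which is a front vowel, so the suffix is -igi, giving *ageigi*.

howkensufo, ageigi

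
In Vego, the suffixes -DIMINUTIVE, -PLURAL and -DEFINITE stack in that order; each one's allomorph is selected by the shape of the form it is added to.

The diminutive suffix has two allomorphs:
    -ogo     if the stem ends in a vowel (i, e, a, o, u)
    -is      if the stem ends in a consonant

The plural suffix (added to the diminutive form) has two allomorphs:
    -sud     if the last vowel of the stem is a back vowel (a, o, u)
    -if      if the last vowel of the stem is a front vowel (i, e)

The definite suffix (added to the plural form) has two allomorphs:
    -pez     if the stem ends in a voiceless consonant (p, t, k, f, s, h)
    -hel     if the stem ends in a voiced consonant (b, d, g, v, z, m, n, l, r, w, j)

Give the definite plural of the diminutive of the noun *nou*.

*nou*: final sound = /u/, a vowel → -ogo → *nouogo*.
The diminutive form *nouogo* — last vowel /o/ (a back vowel) → -sud → *nouogosud*.
The plural form *nouogosud*: final consonant = /d/, voiced → -hel → *nouogosudhel*.

nouogosudhel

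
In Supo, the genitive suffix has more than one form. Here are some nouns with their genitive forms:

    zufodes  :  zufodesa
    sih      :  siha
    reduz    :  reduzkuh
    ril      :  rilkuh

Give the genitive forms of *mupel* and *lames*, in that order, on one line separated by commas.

mupelkuh, lamesa

Looking at the final consonant of each stem: -a when the stem ends in a voiceless consonant (*zufodes*, *sih*); -kuh when the stem ends in a voiced consonant (*reduz*, *ril*).
Since the final consonant of *mupel* is /l/ (voiced), it takes -kuh, giving *mupelkuh*.
The final consonant of *lames* is /s/, which is voiceless, so the suffix is -a, giving *lamesa*.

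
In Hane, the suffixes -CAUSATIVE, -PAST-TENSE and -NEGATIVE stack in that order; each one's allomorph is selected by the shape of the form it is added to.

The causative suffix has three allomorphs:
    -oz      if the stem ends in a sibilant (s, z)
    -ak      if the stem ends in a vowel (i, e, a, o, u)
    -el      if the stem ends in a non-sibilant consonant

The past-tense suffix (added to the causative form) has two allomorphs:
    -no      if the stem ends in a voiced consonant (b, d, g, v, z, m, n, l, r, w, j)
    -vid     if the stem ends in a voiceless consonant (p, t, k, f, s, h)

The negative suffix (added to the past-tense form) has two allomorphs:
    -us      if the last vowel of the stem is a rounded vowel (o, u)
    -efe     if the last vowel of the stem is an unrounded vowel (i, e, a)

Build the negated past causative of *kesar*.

*kesar*: final sound = /r/, a non-sibilant consonant → -el → *kesarel*.
The causative form *kesarel*: final consonant = /l/, voiced → -no → *kesarelno*.
The past-tense form *kesarelno*: last vowel = /o/, a rounded vowel → -us → *kesarelnous*.

kesarelnous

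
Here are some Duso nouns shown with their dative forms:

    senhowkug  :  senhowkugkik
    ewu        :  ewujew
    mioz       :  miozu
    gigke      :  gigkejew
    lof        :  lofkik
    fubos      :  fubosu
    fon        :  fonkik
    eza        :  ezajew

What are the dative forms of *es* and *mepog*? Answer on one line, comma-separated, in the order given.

The suffix is conditioned by the final sound: -u when the stem ends in a sibilant (*mioz*, *fubos*); -kik when the stem ends in a non-sibilant consonant (*senhowkug*, *lof*, *fon*); -jew when the stem ends in a vowel (*ewu*, *gigke*, *eza*).
Since the final sound of *es* is /s/ (a sibilant), it takes -u, giving *esu*.
The final sound of *mepog* is /g/, which is a non-sibilant consonant, so the suffix is -kik, giving *mepogkik*.

esu, mepogkik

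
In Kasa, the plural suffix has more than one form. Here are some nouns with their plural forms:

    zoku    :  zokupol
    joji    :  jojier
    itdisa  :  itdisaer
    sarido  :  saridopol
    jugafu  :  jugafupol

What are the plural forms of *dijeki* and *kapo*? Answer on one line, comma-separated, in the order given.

The alternation tracks the last vowel of the stem — -pol when the last vowel of the stem is a rounded vowel (*zoku*, *sarido*, *jugafu*); -er when the last vowel of the stem is an unrounded vowel (*joji*, *itdisa*).
The last vowel of *dijeki* is /i/, which is an unrounded vowel, so the suffix is -er, giving *dijekier*.
*kapo*: last vowel = /o/, a rounded vowel → -pol → *kapopol*.

dijekier, kapopol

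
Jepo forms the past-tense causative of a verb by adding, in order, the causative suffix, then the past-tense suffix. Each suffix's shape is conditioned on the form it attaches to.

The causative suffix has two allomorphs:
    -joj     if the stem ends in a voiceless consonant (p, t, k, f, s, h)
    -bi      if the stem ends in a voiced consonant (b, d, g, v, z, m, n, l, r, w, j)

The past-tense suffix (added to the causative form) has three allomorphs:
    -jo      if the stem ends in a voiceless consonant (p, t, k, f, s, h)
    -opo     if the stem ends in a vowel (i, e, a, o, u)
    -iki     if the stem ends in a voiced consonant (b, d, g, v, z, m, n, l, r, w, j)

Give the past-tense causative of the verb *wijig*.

wijigbiopo

*wijig*: final consonant = /g/, voiced → -bi → *wijigbi*.
The causative form *wijigbi* — final sound /i/ (a vowel) → -opo → *wijigbiopo*.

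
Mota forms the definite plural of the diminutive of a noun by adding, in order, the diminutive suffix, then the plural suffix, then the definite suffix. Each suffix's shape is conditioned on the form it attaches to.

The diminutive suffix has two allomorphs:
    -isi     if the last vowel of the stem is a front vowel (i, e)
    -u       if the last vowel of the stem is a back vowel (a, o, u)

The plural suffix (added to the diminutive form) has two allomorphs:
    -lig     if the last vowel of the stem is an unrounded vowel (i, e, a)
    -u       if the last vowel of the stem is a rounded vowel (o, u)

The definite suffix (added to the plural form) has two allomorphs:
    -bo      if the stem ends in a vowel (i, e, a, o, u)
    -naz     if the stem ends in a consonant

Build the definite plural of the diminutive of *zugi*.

zugiisilignaz

*zugi* — last vowel /i/ (a front vowel) → -isi → *zugiisi*.
Since the last vowel of the diminutive form *zugiisi* is /i/ (an unrounded vowel), it takes -lig, giving *zugiisilig*.
The plural form *zugiisilig* — final sound /g/ (a consonant) → -naz → *zugiisilignaz*.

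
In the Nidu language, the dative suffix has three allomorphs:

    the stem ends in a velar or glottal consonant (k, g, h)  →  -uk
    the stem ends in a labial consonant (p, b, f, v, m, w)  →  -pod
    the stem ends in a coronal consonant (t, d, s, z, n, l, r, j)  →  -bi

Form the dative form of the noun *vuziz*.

vuzizbi

*vuziz* — final consonant /z/ (coronal) → -bi → *vuzizbi*.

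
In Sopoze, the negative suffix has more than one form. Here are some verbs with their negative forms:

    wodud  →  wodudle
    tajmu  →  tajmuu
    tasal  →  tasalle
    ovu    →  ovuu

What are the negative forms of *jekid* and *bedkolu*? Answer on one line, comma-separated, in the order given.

The pattern is consonant vs. vowel: -le when the stem ends in a consonant (*wodud*, *tasal*); -u when the stem ends in a vowel (*tajmu*, *ovu*).
*jekid*: final sound = /d/, a consonant → -le → *jekidle*.
*bedkolu* — final sound /u/ (a vowel) → -u → *bedkoluu*.

jekidle, bedkoluu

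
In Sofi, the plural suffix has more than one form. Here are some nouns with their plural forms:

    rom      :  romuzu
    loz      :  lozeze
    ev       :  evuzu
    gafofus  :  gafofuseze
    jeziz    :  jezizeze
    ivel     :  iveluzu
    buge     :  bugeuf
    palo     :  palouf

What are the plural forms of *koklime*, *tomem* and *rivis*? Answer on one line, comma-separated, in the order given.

The pattern is sibilance of the final sound: -eze when the stem ends in a sibilant (*loz*, *gafofus*, *jeziz*); -uzu when the stem ends in a non-sibilant consonant (*rom*, *ev*, *ivel*); -uf when the stem ends in a vowel (*buge*, *palo*).
Since the final sound of *koklime* is /e/ (a vowel), it takes -uf, giving *koklimeuf*.
The final sound of *tomem* is /m/, which is a non-sibilant consonant, so the suffix is -uzu, giving *tomemuzu*.
Since the final sound of *rivis* is /s/ (a sibilant), it takes -eze, giving *riviseze*.

koklimeuf, tomemuzu, riviseze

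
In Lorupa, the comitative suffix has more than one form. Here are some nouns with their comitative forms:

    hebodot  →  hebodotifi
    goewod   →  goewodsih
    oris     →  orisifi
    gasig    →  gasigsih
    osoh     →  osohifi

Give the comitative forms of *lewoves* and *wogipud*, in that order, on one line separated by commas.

The alternation tracks the final consonant of the stem — -ifi when the stem ends in a voiceless consonant (*hebodot*, *oris*, *osoh*); -sih when the stem ends in a voiced consonant (*goewod*, *gasig*).
The final consonant of *lewoves* is /s/, which is voiceless, so the suffix is -ifi, giving *lewovesifi*.
The final consonant of *wogipud* is /d/, which is voiced, so the suffix is -sih, giving *wogipudsih*.

lewovesifi, wogipudsih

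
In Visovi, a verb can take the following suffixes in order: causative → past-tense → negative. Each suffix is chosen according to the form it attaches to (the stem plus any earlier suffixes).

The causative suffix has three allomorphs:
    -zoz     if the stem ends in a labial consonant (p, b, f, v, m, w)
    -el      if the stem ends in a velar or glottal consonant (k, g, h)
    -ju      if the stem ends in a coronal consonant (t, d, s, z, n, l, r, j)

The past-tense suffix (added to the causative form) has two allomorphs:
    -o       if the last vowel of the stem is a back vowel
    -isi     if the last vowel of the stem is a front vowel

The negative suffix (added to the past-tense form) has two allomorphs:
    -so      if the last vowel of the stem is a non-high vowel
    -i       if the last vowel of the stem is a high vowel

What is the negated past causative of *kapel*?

kapeljuoso

Since the final consonant of *kapel* is /l/ (coronal), it takes -ju, giving *kapelju*.
The causative form *kapelju* — last vowel /u/ (a back vowel) → -o → *kapeljuo*.
The past-tense form *kapeljuo* — last vowel /o/ (a non-high vowel) → -so → *kapeljuoso*.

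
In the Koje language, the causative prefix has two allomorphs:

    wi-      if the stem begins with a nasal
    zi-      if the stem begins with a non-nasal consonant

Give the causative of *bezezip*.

The first consonant of *bezezip* is /b/, which is non-nasal, so the prefix is zi-, giving *zibezezip*.

zibezezip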